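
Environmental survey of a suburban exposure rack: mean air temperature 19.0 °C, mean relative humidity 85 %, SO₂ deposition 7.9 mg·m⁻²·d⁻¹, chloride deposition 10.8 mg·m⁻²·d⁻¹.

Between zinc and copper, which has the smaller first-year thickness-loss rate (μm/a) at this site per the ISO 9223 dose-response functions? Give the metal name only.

zinc: temperature factor f = -0.071·(9.0) = -0.6390
  sulphur-dioxide contribution → 0.8436 μm/a
  chloride contribution → 0.6742 μm/a
  ⇒ r_corr(zinc) = 1.518 μm/a
copper: temperature factor f = -0.080·(9.0) = -0.7200
  sulphur-dioxide contribution → 0.6652 μm/a
  chloride contribution → 1.054 μm/a
  total first-year rate 1.72 μm/a
Ordering by μm/a: copper (1.72) > zinc (1.52)

zinc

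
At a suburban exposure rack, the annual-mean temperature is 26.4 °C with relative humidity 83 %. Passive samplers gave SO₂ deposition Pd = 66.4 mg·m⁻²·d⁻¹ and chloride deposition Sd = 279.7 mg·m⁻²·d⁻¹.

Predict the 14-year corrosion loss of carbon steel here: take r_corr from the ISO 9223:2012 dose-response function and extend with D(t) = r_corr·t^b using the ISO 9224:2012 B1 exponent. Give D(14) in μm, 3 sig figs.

D(14) = 728 μm

carbon steel: temperature factor f = -0.054·(16.4) = -0.8856
  sulphur-dioxide contribution → 34.03 μm/a
  chloride contribution → 149.2 μm/a
  total first-year rate 183.2 μm/a
ISO 9224: D(t) = r_corr · t^b with b = 0.523 (carbon steel, B1)
  D(14) = 183.2 × 14^0.523 = 183.2 × 3.976 = 728.4 μm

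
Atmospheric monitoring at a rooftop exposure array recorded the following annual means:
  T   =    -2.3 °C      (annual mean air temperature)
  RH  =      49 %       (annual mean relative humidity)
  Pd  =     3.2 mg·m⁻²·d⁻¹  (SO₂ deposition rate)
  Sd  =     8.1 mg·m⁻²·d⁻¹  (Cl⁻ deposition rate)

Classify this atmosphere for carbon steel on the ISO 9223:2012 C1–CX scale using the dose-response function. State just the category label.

carbon steel: temperature factor f = +0.150·(-12.3) = -1.8450
  SO₂ term: 1.77·3.2^0.52·exp(0.02·49-1.8450) = 1.365
  Sd branch = 0.102·Sd^0.62·e^(0.033·RH+0.04·T) = 1.715 μm/a
  r_corr = 1.365 + 1.715 = 3.079 μm/a
ISO 9223 Table 2 (carbon steel): 1.3 < 3.08 ≤ 25 μm/a ⇒ C2

C2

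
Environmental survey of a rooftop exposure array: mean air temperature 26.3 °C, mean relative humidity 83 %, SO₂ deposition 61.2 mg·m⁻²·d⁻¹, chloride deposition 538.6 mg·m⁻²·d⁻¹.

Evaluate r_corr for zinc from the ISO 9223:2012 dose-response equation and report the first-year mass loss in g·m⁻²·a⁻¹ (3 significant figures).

r_corr = 89.9 g·m⁻²·a⁻¹

zinc: temperature factor f = -0.071·(16.3) = -1.1573
  Pd branch = 0.0129·Pd^0.44·e^(0.046·RH+f) = 1.128 μm/a
  Sd branch = 0.0175·Sd^0.57·e^(0.008·RH+0.085·T) = 11.46 μm/a
  sum: 1.128 + 11.46 → r_corr = 12.59 μm/a
Convert to mass loss: 12.59 μm/a × 7.14 g/cm³ = 89.86 g·m⁻²·a⁻¹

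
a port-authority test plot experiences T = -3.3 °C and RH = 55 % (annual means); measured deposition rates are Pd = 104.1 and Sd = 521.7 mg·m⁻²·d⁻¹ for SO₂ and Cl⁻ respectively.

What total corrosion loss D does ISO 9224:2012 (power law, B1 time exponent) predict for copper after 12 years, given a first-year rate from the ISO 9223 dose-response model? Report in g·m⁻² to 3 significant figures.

D(12) = 20.1 g·m⁻²

copper: f(T) = +0.126·(T−10) [T≤10 °C] = -1.6758
  SO₂ term: 0.0053·104.1^0.26·exp(0.059·55-1.6758) = 0.08517
  Sd branch = 0.01025·Sd^0.27·e^(0.036·RH+0.049·T) = 0.3421 μm/a
  sum: 0.08517 + 0.3421 → r_corr = 0.4272 μm/a
ISO 9224: D(t) = r_corr · t^b with b = 0.667 (copper, B1)
  D(12) = 0.4272 × 12^0.667 = 0.4272 × 5.246 = 2.241 μm
  Mass loss = 2.241 μm × 8.96 g/cm³ = 20.08 g·m⁻²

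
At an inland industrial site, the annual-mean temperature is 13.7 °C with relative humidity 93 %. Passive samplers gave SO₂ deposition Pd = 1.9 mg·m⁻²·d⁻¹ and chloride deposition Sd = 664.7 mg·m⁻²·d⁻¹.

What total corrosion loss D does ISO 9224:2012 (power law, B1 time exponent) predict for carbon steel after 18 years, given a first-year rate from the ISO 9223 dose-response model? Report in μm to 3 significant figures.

D(18) = 1.03e+03 μm

carbon steel: T>10 °C ⇒ hinge -0.054·(13.7−10) = -0.1998
  Pd branch = 1.77·Pd^0.52·e^(0.02·RH+f) = 13 μm/a
  Sd branch = 0.102·Sd^0.62·e^(0.033·RH+0.04·T) = 213.5 μm/a
  r_corr = 13 + 213.5 = 226.5 μm/a
ISO 9224: D(t) = r_corr · t^b with b = 0.523 (carbon steel, B1)
  D(18) = 226.5 × 18^0.523 = 226.5 × 4.534 = 1027 μm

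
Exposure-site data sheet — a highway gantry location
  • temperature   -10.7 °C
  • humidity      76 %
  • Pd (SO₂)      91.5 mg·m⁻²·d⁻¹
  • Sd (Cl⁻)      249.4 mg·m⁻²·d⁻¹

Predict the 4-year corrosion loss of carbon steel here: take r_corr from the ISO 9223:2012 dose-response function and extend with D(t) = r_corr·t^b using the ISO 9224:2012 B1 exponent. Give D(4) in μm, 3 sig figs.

D(4) = 59.5 μm

carbon steel: temperature factor f = +0.150·(-20.7) = -3.1050
  sulphur-dioxide contribution → 3.798 μm/a
  chloride contribution → 25 μm/a
  ⇒ r_corr(carbon steel) = 28.8 μm/a
Long-term exponent b (ISO 9224 Table 2, B1) = 0.523
  D(4) = 28.8 × 4^0.523 = 28.8 × 2.065 = 59.47 μm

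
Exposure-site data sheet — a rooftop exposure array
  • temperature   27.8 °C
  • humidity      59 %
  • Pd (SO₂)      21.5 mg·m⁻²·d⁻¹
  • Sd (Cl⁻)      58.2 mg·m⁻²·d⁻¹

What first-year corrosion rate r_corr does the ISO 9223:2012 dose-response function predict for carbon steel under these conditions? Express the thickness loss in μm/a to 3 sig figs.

r_corr = 37.9 μm/a

carbon steel: T>10 °C ⇒ hinge -0.054·(27.8−10) = -0.9612
  sulphur-dioxide contribution → 10.86 μm/a
  chloride contribution → 27 μm/a
  total first-year rate 37.86 μm/a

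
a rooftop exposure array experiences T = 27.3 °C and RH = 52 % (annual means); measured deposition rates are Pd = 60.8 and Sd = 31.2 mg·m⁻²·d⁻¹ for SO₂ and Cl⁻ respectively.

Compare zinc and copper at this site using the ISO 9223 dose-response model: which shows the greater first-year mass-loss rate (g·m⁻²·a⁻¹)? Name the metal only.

zinc: f(T) = -0.071·(T−10) [T>10 °C] = -1.2283
  SO₂ term: 0.0129·60.8^0.44·exp(0.046·52-1.2283) = 0.2517
  Sd branch = 0.0175·Sd^0.57·e^(0.008·RH+0.085·T) = 1.919 μm/a
  r_corr = 0.2517 + 1.919 = 2.171 μm/a
  mass loss = 2.171 μm/a × 7.14 g/cm³ = 15.5 g·m⁻²·a⁻¹
copper: f(T) = -0.080·(T−10) [T>10 °C] = -1.3840
  SO₂ term: 0.0053·60.8^0.26·exp(0.059·52-1.3840) = 0.08307
  Cl⁻ term: 0.01025·31.2^0.27·exp(0.036·52+0.049·27.3) = 0.6428
  sum: 0.08307 + 0.6428 → r_corr = 0.7259 μm/a
  mass loss = 0.7259 μm/a × 8.96 g/cm³ = 6.504 g·m⁻²·a⁻¹
Ordering by g·m⁻²·a⁻¹: zinc (15.5) > copper (6.5)

zinc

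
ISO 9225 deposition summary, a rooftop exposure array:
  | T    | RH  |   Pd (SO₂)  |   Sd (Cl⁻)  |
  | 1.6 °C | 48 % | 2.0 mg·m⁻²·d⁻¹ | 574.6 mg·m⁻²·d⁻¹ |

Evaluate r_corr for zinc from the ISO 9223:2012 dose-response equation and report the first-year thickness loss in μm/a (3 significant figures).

r_corr = 1.22 μm/a

zinc: T≤10 °C ⇒ hinge +0.038·(1.6−10) = -0.3192
  Pd branch = 0.0129·Pd^0.44·e^(0.046·RH+f) = 0.1157 μm/a
  Cl⁻ term: 0.0175·574.6^0.57·exp(0.008·48+0.085·1.6) = 1.101
  r_corr = 0.1157 + 1.101 = 1.217 μm/a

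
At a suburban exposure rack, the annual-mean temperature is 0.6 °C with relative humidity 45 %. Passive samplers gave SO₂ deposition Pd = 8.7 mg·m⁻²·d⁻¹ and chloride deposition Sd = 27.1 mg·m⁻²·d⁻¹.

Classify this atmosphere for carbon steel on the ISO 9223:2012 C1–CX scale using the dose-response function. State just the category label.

C2

carbon steel: f(T) = +0.150·(T−10) [T≤10 °C] = -1.4100
  SO₂ term: 1.77·8.7^0.52·exp(0.02·45-1.4100) = 3.274
  Cl⁻ term: 0.102·27.1^0.62·exp(0.033·45+0.04·0.6) = 3.568
  sum: 3.274 + 3.568 → r_corr = 6.841 μm/a
ISO 9223 Table 2 (carbon steel): 1.3 < 6.84 ≤ 25 μm/a ⇒ C2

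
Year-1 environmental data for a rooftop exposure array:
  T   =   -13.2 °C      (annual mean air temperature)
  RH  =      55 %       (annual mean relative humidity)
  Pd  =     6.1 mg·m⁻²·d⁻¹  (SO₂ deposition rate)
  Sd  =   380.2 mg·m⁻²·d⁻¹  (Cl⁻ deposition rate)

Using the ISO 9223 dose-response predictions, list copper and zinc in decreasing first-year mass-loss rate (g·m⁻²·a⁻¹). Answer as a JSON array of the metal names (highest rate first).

copper: f(T) = +0.126·(T−10) [T≤10 °C] = -2.9232
  SO₂ term: 0.0053·6.1^0.26·exp(0.059·55-2.9232) = 0.0117
  Sd branch = 0.01025·Sd^0.27·e^(0.036·RH+0.049·T) = 0.1933 μm/a
  r_corr = 0.0117 + 0.1933 = 0.205 μm/a
  mass loss = 0.205 μm/a × 8.96 g/cm³ = 1.837 g·m⁻²·a⁻¹
zinc: T≤10 °C ⇒ hinge +0.038·(-13.2−10) = -0.8816
  Pd branch = 0.0129·Pd^0.44·e^(0.046·RH+f) = 0.1486 μm/a
  Cl⁻ term: 0.0175·380.2^0.57·exp(0.008·55+0.085·-13.2) = 0.2615
  sum: 0.1486 + 0.2615 → r_corr = 0.4101 μm/a
  mass loss = 0.4101 μm/a × 7.14 g/cm³ = 2.928 g·m⁻²·a⁻¹
Ordering by g·m⁻²·a⁻¹: zinc (2.93) > copper (1.84)

["zinc", "copper"]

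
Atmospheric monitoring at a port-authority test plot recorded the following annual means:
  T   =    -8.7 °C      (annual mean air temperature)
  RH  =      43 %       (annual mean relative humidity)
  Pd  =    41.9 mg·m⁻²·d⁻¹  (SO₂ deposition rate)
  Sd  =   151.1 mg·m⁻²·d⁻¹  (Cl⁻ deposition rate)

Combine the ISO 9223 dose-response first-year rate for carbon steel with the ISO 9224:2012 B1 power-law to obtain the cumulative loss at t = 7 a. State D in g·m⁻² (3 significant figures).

carbon steel: temperature factor f = +0.150·(-18.7) = -2.8050
  SO₂ term: 1.77·41.9^0.52·exp(0.02·43-2.8050) = 1.765
  Cl⁻ term: 0.102·151.1^0.62·exp(0.033·43+0.04·-8.7) = 6.681
  r_corr = 1.765 + 6.681 = 8.447 μm/a
Long-term exponent b (ISO 9224 Table 2, B1) = 0.523
  D(7) = 8.447 × 7^0.523 = 8.447 × 2.767 = 23.37 μm
  Mass loss = 23.37 μm × 7.85 g/cm³ = 183.5 g·m⁻²

D(7) = 183 g·m⁻²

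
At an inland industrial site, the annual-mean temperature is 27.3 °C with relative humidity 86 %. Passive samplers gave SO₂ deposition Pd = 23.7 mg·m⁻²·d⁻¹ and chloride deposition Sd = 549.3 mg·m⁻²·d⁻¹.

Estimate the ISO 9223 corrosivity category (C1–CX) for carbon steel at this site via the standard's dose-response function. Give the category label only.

carbon steel: T>10 °C ⇒ hinge -0.054·(27.3−10) = -0.9342
  SO₂ term: 1.77·23.7^0.52·exp(0.02·86-0.9342) = 20.14
  Cl⁻ term: 0.102·549.3^0.62·exp(0.033·86+0.04·27.3) = 259.5
  r_corr = 20.14 + 259.5 = 279.6 μm/a
Category bounds: 200…700 μm/a bracket r_corr ⇒ CX

CX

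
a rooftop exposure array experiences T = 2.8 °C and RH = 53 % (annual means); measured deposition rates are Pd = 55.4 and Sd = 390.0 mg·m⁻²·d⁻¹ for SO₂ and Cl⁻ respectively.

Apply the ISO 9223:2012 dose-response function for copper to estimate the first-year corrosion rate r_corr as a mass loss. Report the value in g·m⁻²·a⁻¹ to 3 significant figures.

r_corr = 4.80 g·m⁻²·a⁻¹

copper: temperature factor f = +0.126·(-7.2) = -0.9072
  sulphur-dioxide contribution → 0.1386 μm/a
  chloride contribution → 0.3968 μm/a
  ⇒ r_corr(copper) = 0.5353 μm/a
Convert to mass loss: 0.5353 μm/a × 8.96 g/cm³ = 4.796 g·m⁻²·a⁻¹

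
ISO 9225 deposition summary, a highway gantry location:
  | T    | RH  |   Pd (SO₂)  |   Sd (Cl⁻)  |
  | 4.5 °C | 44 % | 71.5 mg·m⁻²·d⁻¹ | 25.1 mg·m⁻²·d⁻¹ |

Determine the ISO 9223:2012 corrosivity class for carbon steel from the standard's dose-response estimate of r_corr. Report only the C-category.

C2

carbon steel: f(T) = +0.150·(T−10) [T≤10 °C] = -0.8250
  SO₂ term: 1.77·71.5^0.52·exp(0.02·44-0.8250) = 17.22
  Cl⁻ term: 0.102·25.1^0.62·exp(0.033·44+0.04·4.5) = 3.847
  r_corr = 17.22 + 3.847 = 21.07 μm/a
Category bounds: 1.3…25 μm/a bracket r_corr ⇒ C2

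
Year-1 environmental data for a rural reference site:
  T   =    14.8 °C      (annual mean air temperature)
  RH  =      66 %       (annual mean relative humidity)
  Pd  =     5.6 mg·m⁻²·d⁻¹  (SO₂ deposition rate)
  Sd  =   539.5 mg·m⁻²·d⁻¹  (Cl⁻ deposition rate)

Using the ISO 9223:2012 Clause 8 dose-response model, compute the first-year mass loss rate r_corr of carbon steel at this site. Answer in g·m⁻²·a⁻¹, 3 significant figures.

carbon steel: temperature factor f = -0.054·(4.8) = -0.2592
  Pd branch = 1.77·Pd^0.52·e^(0.02·RH+f) = 12.52 μm/a
  Cl⁻ term: 0.102·539.5^0.62·exp(0.033·66+0.04·14.8) = 80.43
  r_corr = 12.52 + 80.43 = 92.96 μm/a
Convert to mass loss: 92.96 μm/a × 7.85 g/cm³ = 729.7 g·m⁻²·a⁻¹

r_corr = 730 g·m⁻²·a⁻¹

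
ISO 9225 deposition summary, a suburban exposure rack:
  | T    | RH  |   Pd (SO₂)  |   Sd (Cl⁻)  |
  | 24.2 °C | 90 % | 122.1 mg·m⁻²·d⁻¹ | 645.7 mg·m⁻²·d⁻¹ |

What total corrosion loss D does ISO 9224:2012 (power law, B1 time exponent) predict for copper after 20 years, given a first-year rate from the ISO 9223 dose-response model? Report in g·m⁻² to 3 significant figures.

copper: f(T) = -0.080·(T−10) [T>10 °C] = -1.1360
  sulphur-dioxide contribution → 1.201 μm/a
  chloride contribution → 4.915 μm/a
  ⇒ r_corr(copper) = 6.116 μm/a
Long-term exponent b (ISO 9224 Table 2, B1) = 0.667
  D(20) = 6.116 × 20^0.667 = 6.116 × 7.375 = 45.11 μm
  Mass loss = 45.11 μm × 8.96 g/cm³ = 404.2 g·m⁻²

D(20) = 404 g·m⁻²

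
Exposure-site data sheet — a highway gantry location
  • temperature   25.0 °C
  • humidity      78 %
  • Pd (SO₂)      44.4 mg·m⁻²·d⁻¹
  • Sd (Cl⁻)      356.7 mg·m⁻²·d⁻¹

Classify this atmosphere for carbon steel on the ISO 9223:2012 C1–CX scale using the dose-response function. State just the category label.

carbon steel: f(T) = -0.054·(T−10) [T>10 °C] = -0.8100
  Pd branch = 1.77·Pd^0.52·e^(0.02·RH+f) = 26.94 μm/a
  Sd branch = 0.102·Sd^0.62·e^(0.033·RH+0.04·T) = 139.1 μm/a
  sum: 26.94 + 139.1 → r_corr = 166 μm/a
ISO 9223 Table 2 (carbon steel): 80 < 166 ≤ 200 μm/a ⇒ C5

C5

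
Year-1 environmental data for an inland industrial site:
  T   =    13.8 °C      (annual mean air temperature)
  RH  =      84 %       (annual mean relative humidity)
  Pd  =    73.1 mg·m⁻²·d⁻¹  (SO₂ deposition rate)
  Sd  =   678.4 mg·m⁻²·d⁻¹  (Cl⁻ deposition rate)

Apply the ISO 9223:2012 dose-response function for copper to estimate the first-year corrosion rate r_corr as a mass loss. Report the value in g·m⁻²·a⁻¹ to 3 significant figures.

copper: f(T) = -0.080·(T−10) [T>10 °C] = -0.3040
  SO₂ term: 0.0053·73.1^0.26·exp(0.059·84-0.3040) = 1.695
  Cl⁻ term: 0.01025·678.4^0.27·exp(0.036·84+0.049·13.8) = 2.411
  r_corr = 1.695 + 2.411 = 4.106 μm/a
Convert to mass loss: 4.106 μm/a × 8.96 g/cm³ = 36.79 g·m⁻²·a⁻¹

r_corr = 36.8 g·m⁻²·a⁻¹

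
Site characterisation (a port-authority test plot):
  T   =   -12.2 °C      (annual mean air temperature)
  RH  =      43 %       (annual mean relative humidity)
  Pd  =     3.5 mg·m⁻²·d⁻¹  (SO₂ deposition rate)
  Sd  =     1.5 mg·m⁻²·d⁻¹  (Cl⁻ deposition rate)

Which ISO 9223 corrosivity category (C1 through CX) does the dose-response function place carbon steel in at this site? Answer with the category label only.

C1

carbon steel: T≤10 °C ⇒ hinge +0.150·(-12.2−10) = -3.3300
  SO₂ term: 1.77·3.5^0.52·exp(0.02·43-3.3300) = 0.2872
  Cl⁻ term: 0.102·1.5^0.62·exp(0.033·43+0.04·-12.2) = 0.3327
  r_corr = 0.2872 + 0.3327 = 0.6199 μm/a
0.62 μm/a falls in (0, 1.3] for carbon steel → category C1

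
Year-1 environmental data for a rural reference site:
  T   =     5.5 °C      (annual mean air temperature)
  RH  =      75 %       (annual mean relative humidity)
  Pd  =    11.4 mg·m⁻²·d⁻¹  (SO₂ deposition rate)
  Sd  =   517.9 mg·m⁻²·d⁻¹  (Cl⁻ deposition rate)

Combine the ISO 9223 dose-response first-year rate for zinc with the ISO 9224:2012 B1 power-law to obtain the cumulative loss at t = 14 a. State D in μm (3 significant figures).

D(14) = 23.9 μm

zinc: T≤10 °C ⇒ hinge +0.038·(5.5−10) = -0.1710
  sulphur-dioxide contribution → 0.9993 μm/a
  chloride contribution → 1.794 μm/a
  ⇒ r_corr(zinc) = 2.793 μm/a
Power-law: D(14) = r_corr · 14^0.813
  D(14) = 2.793 × 14^0.813 = 2.793 × 8.547 = 23.87 μm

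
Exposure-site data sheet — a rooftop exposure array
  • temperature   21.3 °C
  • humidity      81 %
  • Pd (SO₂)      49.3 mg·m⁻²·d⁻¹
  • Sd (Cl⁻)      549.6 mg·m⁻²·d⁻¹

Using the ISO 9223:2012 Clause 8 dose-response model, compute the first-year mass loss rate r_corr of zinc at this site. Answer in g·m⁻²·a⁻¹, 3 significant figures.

r_corr = 62.8 g·m⁻²·a⁻¹

zinc: T>10 °C ⇒ hinge -0.071·(21.3−10) = -0.8023
  sulphur-dioxide contribution → 1.334 μm/a
  chloride contribution → 7.457 μm/a
  total first-year rate 8.791 μm/a
Convert to mass loss: 8.791 μm/a × 7.14 g/cm³ = 62.77 g·m⁻²·a⁻¹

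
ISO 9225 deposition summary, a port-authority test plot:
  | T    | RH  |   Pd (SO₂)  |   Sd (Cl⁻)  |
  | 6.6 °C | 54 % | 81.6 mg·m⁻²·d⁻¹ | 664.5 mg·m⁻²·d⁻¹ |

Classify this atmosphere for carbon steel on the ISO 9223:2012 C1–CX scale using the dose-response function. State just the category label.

C4

carbon steel: f(T) = +0.150·(T−10) [T≤10 °C] = -0.5100
  sulphur-dioxide contribution → 30.87 μm/a
  chloride contribution → 44.37 μm/a
  total first-year rate 75.25 μm/a
Category bounds: 50…80 μm/a bracket r_corr ⇒ C4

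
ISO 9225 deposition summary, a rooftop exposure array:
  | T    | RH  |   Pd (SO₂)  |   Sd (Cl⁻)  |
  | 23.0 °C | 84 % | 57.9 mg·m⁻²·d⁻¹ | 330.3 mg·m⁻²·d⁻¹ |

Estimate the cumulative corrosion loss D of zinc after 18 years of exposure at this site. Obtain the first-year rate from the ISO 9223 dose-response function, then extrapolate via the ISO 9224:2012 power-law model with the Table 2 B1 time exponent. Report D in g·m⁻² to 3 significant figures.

zinc: temperature factor f = -0.071·(13.0) = -0.9230
  Pd branch = 0.0129·Pd^0.44·e^(0.046·RH+f) = 1.457 μm/a
  Cl⁻ term: 0.0175·330.3^0.57·exp(0.008·84+0.085·23.0) = 6.602
  sum: 1.457 + 6.602 → r_corr = 8.059 μm/a
ISO 9224: D(t) = r_corr · t^b with b = 0.813 (zinc, B1)
  D(18) = 8.059 × 18^0.813 = 8.059 × 10.48 = 84.5 μm
  Mass loss = 84.5 μm × 7.14 g/cm³ = 603.3 g·m⁻²

D(18) = 603 g·m⁻²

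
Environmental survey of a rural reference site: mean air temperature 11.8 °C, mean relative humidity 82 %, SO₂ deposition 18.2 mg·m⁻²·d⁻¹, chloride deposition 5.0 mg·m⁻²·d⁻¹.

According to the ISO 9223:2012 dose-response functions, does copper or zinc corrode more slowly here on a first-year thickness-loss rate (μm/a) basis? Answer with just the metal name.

copper: f(T) = -0.080·(T−10) [T>10 °C] = -0.1440
  SO₂ term: 0.0053·18.2^0.26·exp(0.059·82-0.1440) = 1.232
  Cl⁻ term: 0.01025·5.0^0.27·exp(0.036·82+0.049·11.8) = 0.5402
  sum: 1.232 + 0.5402 → r_corr = 1.772 μm/a
zinc: f(T) = -0.071·(T−10) [T>10 °C] = -0.1278
  Pd branch = 0.0129·Pd^0.44·e^(0.046·RH+f) = 1.769 μm/a
  Cl⁻ term: 0.0175·5.0^0.57·exp(0.008·82+0.085·11.8) = 0.2301
  sum: 1.769 + 0.2301 → r_corr = 1.999 μm/a
Ordering by μm/a: zinc (2) > copper (1.77)

copper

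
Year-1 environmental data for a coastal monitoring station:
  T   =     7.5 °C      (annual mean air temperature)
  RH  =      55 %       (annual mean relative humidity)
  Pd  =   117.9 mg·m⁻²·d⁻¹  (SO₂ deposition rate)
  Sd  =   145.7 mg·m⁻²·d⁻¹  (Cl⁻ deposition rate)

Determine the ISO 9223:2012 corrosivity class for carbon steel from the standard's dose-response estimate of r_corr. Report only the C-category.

C4

carbon steel: f(T) = +0.150·(T−10) [T≤10 °C] = -0.3750
  Pd branch = 1.77·Pd^0.52·e^(0.02·RH+f) = 43.65 μm/a
  Cl⁻ term: 0.102·145.7^0.62·exp(0.033·55+0.04·7.5) = 18.56
  r_corr = 43.65 + 18.56 = 62.21 μm/a
ISO 9223 Table 2 (carbon steel): 50 < 62.2 ≤ 80 μm/a ⇒ C4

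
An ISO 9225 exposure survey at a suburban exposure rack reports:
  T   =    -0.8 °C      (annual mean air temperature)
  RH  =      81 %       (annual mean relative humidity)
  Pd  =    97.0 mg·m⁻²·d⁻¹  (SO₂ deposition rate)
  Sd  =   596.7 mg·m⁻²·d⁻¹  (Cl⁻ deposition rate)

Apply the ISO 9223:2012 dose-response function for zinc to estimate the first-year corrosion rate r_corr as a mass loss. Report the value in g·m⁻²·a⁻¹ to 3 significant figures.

zinc: f(T) = +0.038·(T−10) [T≤10 °C] = -0.4104
  Pd branch = 0.0129·Pd^0.44·e^(0.046·RH+f) = 2.659 μm/a
  Cl⁻ term: 0.0175·596.7^0.57·exp(0.008·81+0.085·-0.8) = 1.194
  sum: 2.659 + 1.194 → r_corr = 3.853 μm/a
Convert to mass loss: 3.853 μm/a × 7.14 g/cm³ = 27.51 g·m⁻²·a⁻¹

r_corr = 27.5 g·m⁻²·a⁻¹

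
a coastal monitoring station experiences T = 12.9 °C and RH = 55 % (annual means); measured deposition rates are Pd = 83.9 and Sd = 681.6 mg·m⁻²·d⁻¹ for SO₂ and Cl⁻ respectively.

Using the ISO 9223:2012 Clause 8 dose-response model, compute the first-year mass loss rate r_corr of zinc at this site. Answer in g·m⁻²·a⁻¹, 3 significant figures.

zinc: T>10 °C ⇒ hinge -0.071·(12.9−10) = -0.2059
  Pd branch = 0.0129·Pd^0.44·e^(0.046·RH+f) = 0.9255 μm/a
  Sd branch = 0.0175·Sd^0.57·e^(0.008·RH+0.085·T) = 3.353 μm/a
  sum: 0.9255 + 3.353 → r_corr = 4.279 μm/a
Convert to mass loss: 4.279 μm/a × 7.14 g/cm³ = 30.55 g·m⁻²·a⁻¹

r_corr = 30.5 g·m⁻²·a⁻¹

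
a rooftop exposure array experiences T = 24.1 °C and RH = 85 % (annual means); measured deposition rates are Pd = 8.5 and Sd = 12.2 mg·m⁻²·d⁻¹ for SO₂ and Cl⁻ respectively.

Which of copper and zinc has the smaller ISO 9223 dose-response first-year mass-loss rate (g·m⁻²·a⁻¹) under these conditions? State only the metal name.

copper: temperature factor f = -0.080·(14.1) = -1.1280
  sulphur-dioxide contribution → 0.4508 μm/a
  chloride contribution → 1.399 μm/a
  total first-year rate 1.85 μm/a
  mass loss = 1.85 μm/a × 8.96 g/cm³ = 16.58 g·m⁻²·a⁻¹
zinc: f(T) = -0.071·(T−10) [T>10 °C] = -1.0011
  sulphur-dioxide contribution → 0.6065 μm/a
  chloride contribution → 1.115 μm/a
  total first-year rate 1.721 μm/a
  mass loss = 1.721 μm/a × 7.14 g/cm³ = 12.29 g·m⁻²·a⁻¹
Ordering by g·m⁻²·a⁻¹: copper (16.6) > zinc (12.3)

zinc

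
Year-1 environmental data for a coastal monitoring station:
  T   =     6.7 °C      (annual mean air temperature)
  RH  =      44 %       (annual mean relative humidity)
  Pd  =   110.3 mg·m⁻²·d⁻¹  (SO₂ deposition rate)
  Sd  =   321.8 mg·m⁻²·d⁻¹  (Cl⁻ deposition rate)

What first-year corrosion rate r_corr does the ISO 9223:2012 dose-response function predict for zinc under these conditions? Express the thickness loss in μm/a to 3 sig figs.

zinc: T≤10 °C ⇒ hinge +0.038·(6.7−10) = -0.1254
  sulphur-dioxide contribution → 0.6821 μm/a
  chloride contribution → 1.182 μm/a
  total first-year rate 1.864 μm/a

r_corr = 1.86 μm/a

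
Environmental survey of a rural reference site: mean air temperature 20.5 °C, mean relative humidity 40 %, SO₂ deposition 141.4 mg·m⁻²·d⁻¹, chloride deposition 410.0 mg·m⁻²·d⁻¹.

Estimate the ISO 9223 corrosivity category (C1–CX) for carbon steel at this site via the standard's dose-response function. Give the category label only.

C4

carbon steel: temperature factor f = -0.054·(10.5) = -0.5670
  SO₂ term: 1.77·141.4^0.52·exp(0.02·40-0.5670) = 29.34
  Sd branch = 0.102·Sd^0.62·e^(0.033·RH+0.04·T) = 36.13 μm/a
  sum: 29.34 + 36.13 → r_corr = 65.47 μm/a
ISO 9223 Table 2 (carbon steel): 50 < 65.5 ≤ 80 μm/a ⇒ C4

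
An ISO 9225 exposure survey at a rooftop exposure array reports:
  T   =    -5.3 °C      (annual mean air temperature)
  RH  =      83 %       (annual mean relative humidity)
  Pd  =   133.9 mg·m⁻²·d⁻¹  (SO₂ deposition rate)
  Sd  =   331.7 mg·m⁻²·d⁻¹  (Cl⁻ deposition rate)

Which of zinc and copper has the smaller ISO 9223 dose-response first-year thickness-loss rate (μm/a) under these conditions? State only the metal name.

zinc: f(T) = +0.038·(T−10) [T≤10 °C] = -0.5814
  SO₂ term: 0.0129·133.9^0.44·exp(0.046·83-0.5814) = 2.831
  Sd branch = 0.0175·Sd^0.57·e^(0.008·RH+0.085·T) = 0.5924 μm/a
  r_corr = 2.831 + 0.5924 = 3.424 μm/a
copper: T≤10 °C ⇒ hinge +0.126·(-5.3−10) = -1.9278
  SO₂ term: 0.0053·133.9^0.26·exp(0.059·83-1.9278) = 0.3688
  Cl⁻ term: 0.01025·331.7^0.27·exp(0.036·83+0.049·-5.3) = 0.752
  sum: 0.3688 + 0.752 → r_corr = 1.121 μm/a
Ordering by μm/a: zinc (3.42) > copper (1.12)

copper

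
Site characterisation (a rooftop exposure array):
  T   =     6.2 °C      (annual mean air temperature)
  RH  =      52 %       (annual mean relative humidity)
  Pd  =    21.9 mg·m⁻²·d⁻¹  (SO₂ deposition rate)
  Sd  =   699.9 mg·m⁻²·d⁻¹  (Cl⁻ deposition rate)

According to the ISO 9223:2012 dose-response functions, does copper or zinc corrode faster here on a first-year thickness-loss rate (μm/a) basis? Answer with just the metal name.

zinc

copper: T≤10 °C ⇒ hinge +0.126·(6.2−10) = -0.4788
  sulphur-dioxide contribution → 0.1575 μm/a
  chloride contribution → 0.5294 μm/a
  total first-year rate 0.6869 μm/a
zinc: T≤10 °C ⇒ hinge +0.038·(6.2−10) = -0.1444
  sulphur-dioxide contribution → 0.4748 μm/a
  chloride contribution → 1.88 μm/a
  total first-year rate 2.355 μm/a
Ordering by μm/a: zinc (2.36) > copper (0.687)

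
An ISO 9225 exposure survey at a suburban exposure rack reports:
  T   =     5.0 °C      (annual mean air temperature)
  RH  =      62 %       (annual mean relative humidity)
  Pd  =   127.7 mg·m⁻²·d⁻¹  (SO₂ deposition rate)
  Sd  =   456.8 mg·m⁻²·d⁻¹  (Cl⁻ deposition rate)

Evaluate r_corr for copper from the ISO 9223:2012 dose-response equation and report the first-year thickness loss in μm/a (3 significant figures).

r_corr = 1.02 μm/a

copper: f(T) = +0.126·(T−10) [T≤10 °C] = -0.6300
  Pd branch = 0.0053·Pd^0.26·e^(0.059·RH+f) = 0.3863 μm/a
  Cl⁻ term: 0.01025·456.8^0.27·exp(0.036·62+0.049·5.0) = 0.6377
  r_corr = 0.3863 + 0.6377 = 1.024 μm/a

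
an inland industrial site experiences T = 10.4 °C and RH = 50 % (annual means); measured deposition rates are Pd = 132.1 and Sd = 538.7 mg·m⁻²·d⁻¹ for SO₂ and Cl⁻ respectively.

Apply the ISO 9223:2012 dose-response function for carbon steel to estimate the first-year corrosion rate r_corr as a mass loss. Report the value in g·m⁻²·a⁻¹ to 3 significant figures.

carbon steel: T>10 °C ⇒ hinge -0.054·(10.4−10) = -0.0216
  sulphur-dioxide contribution → 59.67 μm/a
  chloride contribution → 39.75 μm/a
  total first-year rate 99.42 μm/a
Convert to mass loss: 99.42 μm/a × 7.85 g/cm³ = 780.4 g·m⁻²·a⁻¹

r_corr = 780 g·m⁻²·a⁻¹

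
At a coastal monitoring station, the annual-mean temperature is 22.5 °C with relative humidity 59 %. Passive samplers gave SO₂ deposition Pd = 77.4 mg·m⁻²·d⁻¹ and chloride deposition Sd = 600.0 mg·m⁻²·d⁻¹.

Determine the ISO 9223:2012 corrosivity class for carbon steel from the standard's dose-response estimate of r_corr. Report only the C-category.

carbon steel: T>10 °C ⇒ hinge -0.054·(22.5−10) = -0.6750
  sulphur-dioxide contribution → 28.15 μm/a
  chloride contribution → 92.79 μm/a
  total first-year rate 120.9 μm/a
ISO 9223 Table 2 (carbon steel): 80 < 121 ≤ 200 μm/a ⇒ C5

C5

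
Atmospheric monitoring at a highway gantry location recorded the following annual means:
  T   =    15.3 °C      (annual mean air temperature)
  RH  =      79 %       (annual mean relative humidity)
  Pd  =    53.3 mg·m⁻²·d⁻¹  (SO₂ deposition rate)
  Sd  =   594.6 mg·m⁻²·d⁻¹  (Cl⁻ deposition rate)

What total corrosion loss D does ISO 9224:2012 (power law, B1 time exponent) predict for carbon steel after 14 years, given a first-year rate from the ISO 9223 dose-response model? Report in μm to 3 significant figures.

carbon steel: temperature factor f = -0.054·(5.3) = -0.2862
  sulphur-dioxide contribution → 51.02 μm/a
  chloride contribution → 133.8 μm/a
  total first-year rate 184.9 μm/a
ISO 9224: D(t) = r_corr · t^b with b = 0.523 (carbon steel, B1)
  D(14) = 184.9 × 14^0.523 = 184.9 × 3.976 = 735 μm

D(14) = 735 μm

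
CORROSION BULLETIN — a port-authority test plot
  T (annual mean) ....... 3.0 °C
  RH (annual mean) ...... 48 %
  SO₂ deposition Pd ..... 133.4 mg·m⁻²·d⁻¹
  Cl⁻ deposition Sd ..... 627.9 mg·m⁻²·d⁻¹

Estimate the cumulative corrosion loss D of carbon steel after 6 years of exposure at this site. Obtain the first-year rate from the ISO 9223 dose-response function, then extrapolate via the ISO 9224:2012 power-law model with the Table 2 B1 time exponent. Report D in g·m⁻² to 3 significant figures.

D(6) = 1.02e+03 g·m⁻²

carbon steel: T≤10 °C ⇒ hinge +0.150·(3.0−10) = -1.0500
  SO₂ term: 1.77·133.4^0.52·exp(0.02·48-1.0500) = 20.6
  Cl⁻ term: 0.102·627.9^0.62·exp(0.033·48+0.04·3.0) = 30.43
  r_corr = 20.6 + 30.43 = 51.04 μm/a
ISO 9224: D(t) = r_corr · t^b with b = 0.523 (carbon steel, B1)
  D(6) = 51.04 × 6^0.523 = 51.04 × 2.553 = 130.3 μm
  Mass loss = 130.3 μm × 7.85 g/cm³ = 1023 g·m⁻²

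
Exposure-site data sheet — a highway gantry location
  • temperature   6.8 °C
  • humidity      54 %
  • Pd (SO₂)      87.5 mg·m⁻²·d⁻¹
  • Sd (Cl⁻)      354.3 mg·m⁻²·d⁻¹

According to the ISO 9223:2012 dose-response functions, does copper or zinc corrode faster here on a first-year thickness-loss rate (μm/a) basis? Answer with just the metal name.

copper: f(T) = +0.126·(T−10) [T≤10 °C] = -0.4032
  sulphur-dioxide contribution → 0.274 μm/a
  chloride contribution → 0.4876 μm/a
  total first-year rate 0.7616 μm/a
zinc: f(T) = +0.038·(T−10) [T≤10 °C] = -0.1216
  sulphur-dioxide contribution → 0.9796 μm/a
  chloride contribution → 1.364 μm/a
  ⇒ r_corr(zinc) = 2.344 μm/a
Ordering by μm/a: zinc (2.34) > copper (0.762)

zinc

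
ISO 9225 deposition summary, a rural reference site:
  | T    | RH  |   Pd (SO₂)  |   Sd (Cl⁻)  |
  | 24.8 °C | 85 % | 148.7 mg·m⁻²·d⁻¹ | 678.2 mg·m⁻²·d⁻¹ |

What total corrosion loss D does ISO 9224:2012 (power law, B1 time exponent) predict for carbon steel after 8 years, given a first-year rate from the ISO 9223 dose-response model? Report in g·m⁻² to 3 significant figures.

carbon steel: temperature factor f = -0.054·(14.8) = -0.7992
  sulphur-dioxide contribution → 58.72 μm/a
  chloride contribution → 258.9 μm/a
  total first-year rate 317.6 μm/a
ISO 9224: D(t) = r_corr · t^b with b = 0.523 (carbon steel, B1)
  D(8) = 317.6 × 8^0.523 = 317.6 × 2.967 = 942.2 μm
  Mass loss = 942.2 μm × 7.85 g/cm³ = 7397 g·m⁻²

D(8) = 7.40e+03 g·m⁻²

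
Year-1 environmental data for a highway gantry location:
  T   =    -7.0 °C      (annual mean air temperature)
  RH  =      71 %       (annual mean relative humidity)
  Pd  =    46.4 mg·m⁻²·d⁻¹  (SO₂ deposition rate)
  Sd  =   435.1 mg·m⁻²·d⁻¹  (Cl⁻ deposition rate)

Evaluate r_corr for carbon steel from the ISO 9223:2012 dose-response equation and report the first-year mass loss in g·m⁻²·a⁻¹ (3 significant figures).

r_corr = 305 g·m⁻²·a⁻¹

carbon steel: f(T) = +0.150·(T−10) [T≤10 °C] = -2.5500
  SO₂ term: 1.77·46.4^0.52·exp(0.02·71-2.5500) = 4.205
  Sd branch = 0.102·Sd^0.62·e^(0.033·RH+0.04·T) = 34.71 μm/a
  sum: 4.205 + 34.71 → r_corr = 38.92 μm/a
Convert to mass loss: 38.92 μm/a × 7.85 g/cm³ = 305.5 g·m⁻²·a⁻¹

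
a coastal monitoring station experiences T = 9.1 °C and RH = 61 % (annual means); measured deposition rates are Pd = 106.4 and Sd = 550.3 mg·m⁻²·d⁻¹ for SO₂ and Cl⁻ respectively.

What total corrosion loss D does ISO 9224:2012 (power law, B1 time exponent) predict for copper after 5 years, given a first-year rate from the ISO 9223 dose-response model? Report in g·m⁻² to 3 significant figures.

D(5) = 36.0 g·m⁻²

copper: temperature factor f = +0.126·(-0.9) = -0.1134
  SO₂ term: 0.0053·106.4^0.26·exp(0.059·61-0.1134) = 0.5822
  Sd branch = 0.01025·Sd^0.27·e^(0.036·RH+0.049·T) = 0.7908 μm/a
  r_corr = 0.5822 + 0.7908 = 1.373 μm/a
Power-law: D(5) = r_corr · 5^0.667
  D(5) = 1.373 × 5^0.667 = 1.373 × 2.926 = 4.017 μm
  Mass loss = 4.017 μm × 8.96 g/cm³ = 35.99 g·m⁻²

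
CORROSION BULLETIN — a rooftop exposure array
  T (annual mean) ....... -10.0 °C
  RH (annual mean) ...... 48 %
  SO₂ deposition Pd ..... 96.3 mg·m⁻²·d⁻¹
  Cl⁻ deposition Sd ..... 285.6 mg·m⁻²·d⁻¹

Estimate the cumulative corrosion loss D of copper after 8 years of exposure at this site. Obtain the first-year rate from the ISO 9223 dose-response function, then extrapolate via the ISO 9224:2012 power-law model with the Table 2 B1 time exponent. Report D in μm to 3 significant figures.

copper: temperature factor f = +0.126·(-20.0) = -2.5200
  Pd branch = 0.0053·Pd^0.26·e^(0.059·RH+f) = 0.02374 μm/a
  Sd branch = 0.01025·Sd^0.27·e^(0.036·RH+0.049·T) = 0.1627 μm/a
  sum: 0.02374 + 0.1627 → r_corr = 0.1865 μm/a
Long-term exponent b (ISO 9224 Table 2, B1) = 0.667
  D(8) = 0.1865 × 8^0.667 = 0.1865 × 4.003 = 0.7464 μm

D(8) = 0.746 μm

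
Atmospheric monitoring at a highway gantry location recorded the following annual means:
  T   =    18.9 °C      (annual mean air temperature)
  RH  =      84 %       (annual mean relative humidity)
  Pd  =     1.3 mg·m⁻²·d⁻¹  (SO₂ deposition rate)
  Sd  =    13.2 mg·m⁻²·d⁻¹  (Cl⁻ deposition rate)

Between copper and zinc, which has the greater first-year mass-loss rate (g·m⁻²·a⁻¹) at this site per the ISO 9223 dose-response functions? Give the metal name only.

copper: T>10 °C ⇒ hinge -0.080·(18.9−10) = -0.7120
  sulphur-dioxide contribution → 0.3954 μm/a
  chloride contribution → 1.069 μm/a
  total first-year rate 1.464 μm/a
  mass loss = 1.464 μm/a × 8.96 g/cm³ = 13.12 g·m⁻²·a⁻¹
zinc: T>10 °C ⇒ hinge -0.071·(18.9−10) = -0.6319
  sulphur-dioxide contribution → 0.3668 μm/a
  chloride contribution → 0.7435 μm/a
  ⇒ r_corr(zinc) = 1.11 μm/a
  mass loss = 1.11 μm/a × 7.14 g/cm³ = 7.928 g·m⁻²·a⁻¹
Ordering by g·m⁻²·a⁻¹: copper (13.1) > zinc (7.93)

copper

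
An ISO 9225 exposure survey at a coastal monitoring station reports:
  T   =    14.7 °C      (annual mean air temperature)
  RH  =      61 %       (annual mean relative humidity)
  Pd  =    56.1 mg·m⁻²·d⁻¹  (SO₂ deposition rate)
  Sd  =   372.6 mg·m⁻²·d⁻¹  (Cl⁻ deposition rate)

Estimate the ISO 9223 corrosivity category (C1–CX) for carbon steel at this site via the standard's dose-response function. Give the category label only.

carbon steel: temperature factor f = -0.054·(4.7) = -0.2538
  sulphur-dioxide contribution → 37.76 μm/a
  chloride contribution → 54 μm/a
  total first-year rate 91.76 μm/a
91.8 μm/a falls in (80, 200] for carbon steel → category C5

C5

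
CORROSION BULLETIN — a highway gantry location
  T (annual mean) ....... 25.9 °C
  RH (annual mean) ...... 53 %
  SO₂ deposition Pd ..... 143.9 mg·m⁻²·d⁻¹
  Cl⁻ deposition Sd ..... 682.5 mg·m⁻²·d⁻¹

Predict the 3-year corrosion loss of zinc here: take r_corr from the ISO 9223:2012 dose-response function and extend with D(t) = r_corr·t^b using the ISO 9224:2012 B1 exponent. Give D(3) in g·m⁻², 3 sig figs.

D(3) = 181 g·m⁻²

zinc: temperature factor f = -0.071·(15.9) = -1.1289
  SO₂ term: 0.0129·143.9^0.44·exp(0.046·53-1.1289) = 0.4253
  Sd branch = 0.0175·Sd^0.57·e^(0.008·RH+0.085·T) = 9.97 μm/a
  sum: 0.4253 + 9.97 → r_corr = 10.4 μm/a
ISO 9224: D(t) = r_corr · t^b with b = 0.813 (zinc, B1)
  D(3) = 10.4 × 3^0.813 = 10.4 × 2.443 = 25.4 μm
  Mass loss = 25.4 μm × 7.14 g/cm³ = 181.3 g·m⁻²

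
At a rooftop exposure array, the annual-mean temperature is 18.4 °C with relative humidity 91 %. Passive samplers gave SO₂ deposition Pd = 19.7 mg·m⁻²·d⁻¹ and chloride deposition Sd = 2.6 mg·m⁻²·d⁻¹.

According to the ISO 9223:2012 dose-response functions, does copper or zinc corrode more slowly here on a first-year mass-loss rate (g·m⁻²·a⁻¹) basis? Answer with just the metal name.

copper: f(T) = -0.080·(T−10) [T>10 °C] = -0.6720
  sulphur-dioxide contribution → 1.261 μm/a
  chloride contribution → 0.8651 μm/a
  ⇒ r_corr(copper) = 2.126 μm/a
  mass loss = 2.126 μm/a × 8.96 g/cm³ = 19.05 g·m⁻²·a⁻¹
zinc: f(T) = -0.071·(T−10) [T>10 °C] = -0.5964
  sulphur-dioxide contribution → 1.734 μm/a
  chloride contribution → 0.2985 μm/a
  total first-year rate 2.033 μm/a
  mass loss = 2.033 μm/a × 7.14 g/cm³ = 14.51 g·m⁻²·a⁻¹
Ordering by g·m⁻²·a⁻¹: copper (19.1) > zinc (14.5)

zinc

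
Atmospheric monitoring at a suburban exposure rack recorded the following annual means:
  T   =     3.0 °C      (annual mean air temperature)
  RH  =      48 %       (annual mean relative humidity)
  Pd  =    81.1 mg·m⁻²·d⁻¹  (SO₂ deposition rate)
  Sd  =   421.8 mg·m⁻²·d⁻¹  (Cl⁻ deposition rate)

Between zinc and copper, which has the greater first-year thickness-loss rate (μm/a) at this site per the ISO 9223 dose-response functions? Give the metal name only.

zinc: temperature factor f = +0.038·(-7.0) = -0.2660
  SO₂ term: 0.0129·81.1^0.44·exp(0.046·48-0.2660) = 0.6222
  Cl⁻ term: 0.0175·421.8^0.57·exp(0.008·48+0.085·3.0) = 1.04
  r_corr = 0.6222 + 1.04 = 1.662 μm/a
copper: f(T) = +0.126·(T−10) [T≤10 °C] = -0.8820
  SO₂ term: 0.0053·81.1^0.26·exp(0.059·48-0.8820) = 0.1168
  Cl⁻ term: 0.01025·421.8^0.27·exp(0.036·48+0.049·3.0) = 0.3418
  sum: 0.1168 + 0.3418 → r_corr = 0.4586 μm/a
Ordering by μm/a: zinc (1.66) > copper (0.459)

zinc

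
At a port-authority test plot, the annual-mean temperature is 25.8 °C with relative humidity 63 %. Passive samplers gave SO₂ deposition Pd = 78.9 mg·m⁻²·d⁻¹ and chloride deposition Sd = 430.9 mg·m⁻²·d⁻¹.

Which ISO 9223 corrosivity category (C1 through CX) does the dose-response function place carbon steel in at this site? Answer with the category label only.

carbon steel: T>10 °C ⇒ hinge -0.054·(25.8−10) = -0.8532
  Pd branch = 1.77·Pd^0.52·e^(0.02·RH+f) = 25.77 μm/a
  Sd branch = 0.102·Sd^0.62·e^(0.033·RH+0.04·T) = 98.4 μm/a
  sum: 25.77 + 98.4 → r_corr = 124.2 μm/a
124 μm/a falls in (80, 200] for carbon steel → category C5

C5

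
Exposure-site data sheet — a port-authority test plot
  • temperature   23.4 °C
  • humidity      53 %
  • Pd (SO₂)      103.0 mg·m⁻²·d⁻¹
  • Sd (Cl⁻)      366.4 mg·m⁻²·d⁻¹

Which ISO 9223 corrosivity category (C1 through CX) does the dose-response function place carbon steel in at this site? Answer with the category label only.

C5

carbon steel: temperature factor f = -0.054·(13.4) = -0.7236
  sulphur-dioxide contribution → 27.59 μm/a
  chloride contribution → 58.12 μm/a
  ⇒ r_corr(carbon steel) = 85.71 μm/a
Category bounds: 80…200 μm/a bracket r_corr ⇒ C5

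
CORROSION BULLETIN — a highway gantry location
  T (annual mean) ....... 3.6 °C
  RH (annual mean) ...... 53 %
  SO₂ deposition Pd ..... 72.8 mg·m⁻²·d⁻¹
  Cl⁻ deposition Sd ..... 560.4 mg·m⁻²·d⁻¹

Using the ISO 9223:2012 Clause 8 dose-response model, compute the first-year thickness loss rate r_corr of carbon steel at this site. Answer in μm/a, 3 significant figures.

carbon steel: T≤10 °C ⇒ hinge +0.150·(3.6−10) = -0.9600
  sulphur-dioxide contribution → 18.18 μm/a
  chloride contribution → 34.26 μm/a
  ⇒ r_corr(carbon steel) = 52.44 μm/a

r_corr = 52.4 μm/a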